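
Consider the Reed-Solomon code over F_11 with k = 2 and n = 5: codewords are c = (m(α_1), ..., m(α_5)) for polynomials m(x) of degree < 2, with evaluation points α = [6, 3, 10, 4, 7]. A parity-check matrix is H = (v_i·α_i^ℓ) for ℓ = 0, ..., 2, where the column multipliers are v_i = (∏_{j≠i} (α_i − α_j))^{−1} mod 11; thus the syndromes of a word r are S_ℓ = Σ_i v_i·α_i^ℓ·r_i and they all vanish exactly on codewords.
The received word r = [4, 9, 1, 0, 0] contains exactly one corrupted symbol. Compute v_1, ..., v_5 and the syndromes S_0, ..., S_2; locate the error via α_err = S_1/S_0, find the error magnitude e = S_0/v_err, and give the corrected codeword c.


S = (2, 3, 10), error at position 5, error magnitude e = 5, c = [4, 9, 1, 0, 6].

Step 1: column multipliers v_i = (∏_{j≠i}(α_i − α_j))^{−1} mod 11.
  i = 1 (α = 6): (6−3)(6−10)(6−4)(6−7) = 3·(−4)·2·(−1) = 24 ≡ 2, so v_1 = 2^{−1} = 6 (mod 11).
  i = 2 (α = 3): (3−6)(3−10)(3−4)(3−7) = (−3)·(−7)·(−1)·(−4) = 84 ≡ 7, so v_2 = 7^{−1} = 8 (mod 11).
  i = 3 (α = 10): (10−6)(10−3)(10−4)(10−7) = 4·7·6·3 = 504 ≡ 9, so v_3 = 9^{−1} = 5 (mod 11).
  i = 4 (α = 4): (4−6)(4−3)(4−10)(4−7) = (−2)·1·(−6)·(−3) = −36 ≡ 8, so v_4 = 8^{−1} = 7 (mod 11).
  i = 5 (α = 7): (7−6)(7−3)(7−10)(7−4) = 1·4·(−3)·3 = −36 ≡ 8, so v_5 = 8^{−1} = 7 (mod 11).
  v = [6, 8, 5, 7, 7].
Step 2: syndromes of r = [4, 9, 1, 0, 0] (all sums mod 11).
  S_0 = Σ v_i r_i = 6·4 + 8·9 + 5·1 + 7·0 + 7·0 = 101 ≡ 2.
  S_1 = Σ v_i α_i r_i = 6·6·4 + 8·3·9 + 5·10·1 + 7·4·0 + 7·7·0 = 410 ≡ 3.
  α_i^2 mod 11 = [3, 9, 1, 5, 5].
  S_2 = Σ v_i α_i^2 r_i = 6·3·4 + 8·9·9 + 5·1·1 + 7·5·0 + 7·5·0 = 725 ≡ 10.
  S = (2, 3, 10) ≠ 0, so r is not a codeword (an error is present).
Step 3: locate the error. For a single error e at position i, S_ℓ = v_i·e·α_i^ℓ, so α_err = S_1/S_0.
  S_0^{−1} = 2^{−1} = 6 (mod 11), so α_err = 3·6 = 18 ≡ 7 = α_5. Error position i = 5.
  Consistency check: S_2/S_1 = 10·4 = 40 ≡ 7 = α_err ✓ (single-error assumption holds).
Step 4: error magnitude e = S_0/v_5 = S_0·∏_{j≠5}(α_5 − α_j) = 2·8 = 16 ≡ 5 (mod 11).
Step 5: correct position 5: c_5 = r_5 − e = 0 − 5 ≡ 6 (mod 11). Hence c = [4, 9, 1, 0, 6].
  Check: interpolating c through the α_i gives m(x) = 3 + 2·x (degree < 2) with m(α_i) = c_i for every i, so c is indeed a codeword.


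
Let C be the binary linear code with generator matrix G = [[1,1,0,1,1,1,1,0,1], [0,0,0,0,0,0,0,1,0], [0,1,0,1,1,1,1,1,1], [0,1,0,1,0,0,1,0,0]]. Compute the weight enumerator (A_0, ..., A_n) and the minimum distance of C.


Weight distribution: A_0 = 1, A_1 = 2, A_2 = 1, A_3 = 2, A_4 = 4, A_5 = 2, A_6 = 1, A_7 = 2, A_8 = 1. Minimum distance d = 1.

Enumerate all 2^4 = 16 messages m ∈ F_2^4.
For each, compute codeword c = mG in F_2^9, then tally its weight.
  m = 0000 → c = 000000000, weight = 0.
  m = 1000 → c = 110111101, weight = 7.
  m = 0100 → c = 000000010, weight = 1.
  m = 1100 → c = 110111111, weight = 8.
  m = 0010 → c = 010111111, weight = 7.
  m = 1010 → c = 100000010, weight = 2.
  m = 0110 → c = 010111101, weight = 6.
  m = 1110 → c = 100000000, weight = 1.
  m = 0001 → c = 010100100, weight = 3.
  m = 1001 → c = 100011001, weight = 4.
  m = 0101 → c = 010100110, weight = 4.
  m = 1101 → c = 100011011, weight = 5.
  m = 0011 → c = 000011011, weight = 4.
  m = 1011 → c = 110100110, weight = 5.
  m = 0111 → c = 000011001, weight = 3.
  m = 1111 → c = 110100100, weight = 4.
Tally weights:
  weight 0: 1 codewords.
  weight 1: 2 codewords.
  weight 2: 1 codewords.
  weight 3: 2 codewords.
  weight 4: 4 codewords.
  weight 5: 2 codewords.
  weight 6: 1 codewords.
  weight 7: 2 codewords.
  weight 8: 1 codewords.
Minimum distance d = smallest w > 0 with A_w > 0 = 1.
Sanity: Σ A_w = 16 = 2^4 = 16 ✓.


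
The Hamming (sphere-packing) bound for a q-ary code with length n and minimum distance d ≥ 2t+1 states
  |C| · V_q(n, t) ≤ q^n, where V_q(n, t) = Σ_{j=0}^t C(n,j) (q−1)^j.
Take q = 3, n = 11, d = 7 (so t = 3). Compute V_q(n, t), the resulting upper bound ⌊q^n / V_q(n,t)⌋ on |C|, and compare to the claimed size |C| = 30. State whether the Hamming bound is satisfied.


V_q(n, t) = 1563, q^n = 177147, Hamming bound = 113, |C| = 30 ≤ bound (satisfied).

Step 1: Compute V_q(n, t) = Σ_{j=0}^3 C(n, j) (q−1)^j.
  j = 0: C(11,0)·(2)^0 = 1·1 = 1.
  j = 1: C(11,1)·(2)^1 = 11·2 = 22.
  j = 2: C(11,2)·(2)^2 = 55·4 = 220.
  j = 3: C(11,3)·(2)^3 = 165·8 = 1320.
  V_q(n, t) = 1 + 22 + 220 + 1320 = 1563.
Step 2: q^n = 3^11 = 177147.
Step 3: Hamming bound ⌊q^n / V_q(n,t)⌋ = ⌊177147/1563⌋ = 113.
Step 4: Compare |C| = 30 to 113: satisfied.
The claimed |C| lies below the Hamming bound.


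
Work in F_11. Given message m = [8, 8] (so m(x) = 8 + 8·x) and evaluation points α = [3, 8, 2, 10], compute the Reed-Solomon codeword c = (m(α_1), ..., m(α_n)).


c = [10, 6, 2, 0]

Message polynomial: m(x) = 8 + 8·x (mod 11).
For each evaluation point α_i, compute m(α_i) mod 11:
  α_1 = 3: Horner steps 8 → 10, so m(3) = 10.
  α_2 = 8: Horner steps 8 → 6, so m(8) = 6.
  α_3 = 2: Horner steps 8 → 2, so m(2) = 2.
  α_4 = 10: Horner steps 8 → 0, so m(10) = 0.
Codeword c = [10, 6, 2, 0] ∈ F_11^4.


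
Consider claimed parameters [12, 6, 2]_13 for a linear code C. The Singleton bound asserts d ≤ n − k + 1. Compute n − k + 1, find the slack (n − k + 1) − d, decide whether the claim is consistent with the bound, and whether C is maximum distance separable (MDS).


Singleton RHS = n − k + 1 = 7, slack = 5, bound satisfied, not MDS.

Singleton bound: d ≤ n − k + 1.
Here n = 12, k = 6, so n − k + 1 = 7.
Given d = 2, check d ≤ 7: YES.
Slack = (n − k + 1) − d = 5.
The code is NOT MDS (slack = 5 > 0).
Description: the claimed parameters are [12, 6, 2]_13; such a code would be non-MDS.


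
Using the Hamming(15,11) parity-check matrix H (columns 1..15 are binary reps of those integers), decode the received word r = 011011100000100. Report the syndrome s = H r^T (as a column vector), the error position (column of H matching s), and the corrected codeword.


s = (1, 0, 0, 0)^T, error position = 8, corrected codeword c = 011011110000100

Compute s = H r^T mod 2 one row at a time:
  s_1 = 0 + 0 + 0 + 0 + 0 + 1 + 0 + 0 = 1 ≡ 1 (mod 2).
  s_2 = 0 + 1 + 1 + 1 + 0 + 1 + 0 + 0 = 4 ≡ 0 (mod 2).
  s_3 = 1 + 1 + 1 + 1 + 0 + 0 + 0 + 0 = 4 ≡ 0 (mod 2).
  s_4 = 0 + 1 + 1 + 1 + 0 + 0 + 1 + 0 = 4 ≡ 0 (mod 2).
s = (1, 0, 0, 0)^T — this equals column 8 of H (binary 1000), so error is at position 8.
Correct: flip bit 8 of r = 011011100000100 to get c = 011011110000100.


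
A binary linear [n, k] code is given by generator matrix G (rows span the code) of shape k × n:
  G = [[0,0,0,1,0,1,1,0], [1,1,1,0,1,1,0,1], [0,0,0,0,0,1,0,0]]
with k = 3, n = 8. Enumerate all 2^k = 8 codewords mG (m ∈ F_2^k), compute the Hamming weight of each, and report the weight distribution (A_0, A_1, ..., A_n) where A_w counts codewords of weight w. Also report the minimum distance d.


Weight distribution: A_0 = 1, A_1 = 1, A_2 = 1, A_3 = 1, A_5 = 1, A_6 = 1, A_7 = 1, A_8 = 1. Minimum distance d = 1.

Enumerate all 2^3 = 8 messages m ∈ F_2^3.
For each, compute codeword c = mG in F_2^8, then tally its weight.
  m = 000 → c = 00000000, weight = 0.
  m = 100 → c = 00010110, weight = 3.
  m = 010 → c = 11101101, weight = 6.
  m = 110 → c = 11111011, weight = 7.
  m = 001 → c = 00000100, weight = 1.
  m = 101 → c = 00010010, weight = 2.
  m = 011 → c = 11101001, weight = 5.
  m = 111 → c = 11111111, weight = 8.
Tally weights:
  weight 0: 1 codewords.
  weight 1: 1 codewords.
  weight 2: 1 codewords.
  weight 3: 1 codewords.
  weight 5: 1 codewords.
  weight 6: 1 codewords.
  weight 7: 1 codewords.
  weight 8: 1 codewords.
Minimum distance d = smallest w > 0 with A_w > 0 = 1.
Sanity: Σ A_w = 8 = 2^3 = 8 ✓.


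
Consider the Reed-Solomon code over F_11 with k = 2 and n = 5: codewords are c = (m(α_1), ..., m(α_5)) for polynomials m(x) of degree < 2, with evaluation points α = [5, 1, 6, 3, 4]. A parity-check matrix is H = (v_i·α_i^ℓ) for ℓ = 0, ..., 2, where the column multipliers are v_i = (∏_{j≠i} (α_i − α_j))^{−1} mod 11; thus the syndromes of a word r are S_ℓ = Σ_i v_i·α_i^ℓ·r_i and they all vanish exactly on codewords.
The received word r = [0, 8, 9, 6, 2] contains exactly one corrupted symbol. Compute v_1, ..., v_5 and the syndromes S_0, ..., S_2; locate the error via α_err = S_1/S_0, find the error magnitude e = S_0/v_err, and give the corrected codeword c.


S = (9, 5, 4), error at position 4, error magnitude e = 2, c = [0, 8, 9, 4, 2].

Step 1: column multipliers v_i = (∏_{j≠i}(α_i − α_j))^{−1} mod 11.
  i = 1 (α = 5): (5−1)(5−6)(5−3)(5−4) = 4·(−1)·2·1 = −8 ≡ 3, so v_1 = 3^{−1} = 4 (mod 11).
  i = 2 (α = 1): (1−5)(1−6)(1−3)(1−4) = (−4)·(−5)·(−2)·(−3) = 120 ≡ 10, so v_2 = 10^{−1} = 10 (mod 11).
  i = 3 (α = 6): (6−5)(6−1)(6−3)(6−4) = 1·5·3·2 = 30 ≡ 8, so v_3 = 8^{−1} = 7 (mod 11).
  i = 4 (α = 3): (3−5)(3−1)(3−6)(3−4) = (−2)·2·(−3)·(−1) = −12 ≡ 10, so v_4 = 10^{−1} = 10 (mod 11).
  i = 5 (α = 4): (4−5)(4−1)(4−6)(4−3) = (−1)·3·(−2)·1 = 6 ≡ 6, so v_5 = 6^{−1} = 2 (mod 11).
  v = [4, 10, 7, 10, 2].
Step 2: syndromes of r = [0, 8, 9, 6, 2] (all sums mod 11).
  S_0 = Σ v_i r_i = 4·0 + 10·8 + 7·9 + 10·6 + 2·2 = 207 ≡ 9.
  S_1 = Σ v_i α_i r_i = 4·5·0 + 10·1·8 + 7·6·9 + 10·3·6 + 2·4·2 = 654 ≡ 5.
  α_i^2 mod 11 = [3, 1, 3, 9, 5].
  S_2 = Σ v_i α_i^2 r_i = 4·3·0 + 10·1·8 + 7·3·9 + 10·9·6 + 2·5·2 = 829 ≡ 4.
  S = (9, 5, 4) ≠ 0, so r is not a codeword (an error is present).
Step 3: locate the error. For a single error e at position i, S_ℓ = v_i·e·α_i^ℓ, so α_err = S_1/S_0.
  S_0^{−1} = 9^{−1} = 5 (mod 11), so α_err = 5·5 = 25 ≡ 3 = α_4. Error position i = 4.
  Consistency check: S_2/S_1 = 4·9 = 36 ≡ 3 = α_err ✓ (single-error assumption holds).
Step 4: error magnitude e = S_0/v_4 = S_0·∏_{j≠4}(α_4 − α_j) = 9·10 = 90 ≡ 2 (mod 11).
Step 5: correct position 4: c_4 = r_4 − e = 6 − 2 ≡ 4 (mod 11). Hence c = [0, 8, 9, 4, 2].
  Check: interpolating c through the α_i gives m(x) = 10 + 9·x (degree < 2) with m(α_i) = c_i for every i, so c is indeed a codeword.


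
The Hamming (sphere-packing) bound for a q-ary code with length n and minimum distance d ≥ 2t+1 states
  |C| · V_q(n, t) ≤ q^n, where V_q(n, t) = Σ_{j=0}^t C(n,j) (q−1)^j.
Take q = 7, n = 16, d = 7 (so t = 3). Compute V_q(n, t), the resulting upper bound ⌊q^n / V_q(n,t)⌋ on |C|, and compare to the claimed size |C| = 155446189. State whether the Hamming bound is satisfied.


V_q(n, t) = 125377, q^n = 33232930569601, Hamming bound = 265064011, |C| = 155446189 ≤ bound (satisfied).

Step 1: Compute V_q(n, t) = Σ_{j=0}^3 C(n, j) (q−1)^j.
  j = 0: C(16,0)·(6)^0 = 1·1 = 1.
  j = 1: C(16,1)·(6)^1 = 16·6 = 96.
  j = 2: C(16,2)·(6)^2 = 120·36 = 4320.
  j = 3: C(16,3)·(6)^3 = 560·216 = 120960.
  V_q(n, t) = 1 + 96 + 4320 + 120960 = 125377.
Step 2: q^n = 7^16 = 33232930569601.
Step 3: Hamming bound ⌊q^n / V_q(n,t)⌋ = ⌊33232930569601/125377⌋ = 265064011.
Step 4: Compare |C| = 155446189 to 265064011: satisfied.
The claimed |C| lies below the Hamming bound.


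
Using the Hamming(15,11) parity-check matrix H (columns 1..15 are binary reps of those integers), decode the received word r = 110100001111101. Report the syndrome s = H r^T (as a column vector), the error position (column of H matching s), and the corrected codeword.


s = (0, 0, 0, 1)^T, error position = 1, corrected codeword c = 010100001111101

Compute s = H r^T mod 2 one row at a time:
  s_1 = 0 + 1 + 1 + 1 + 1 + 1 + 0 + 1 = 6 ≡ 0 (mod 2).
  s_2 = 1 + 0 + 0 + 0 + 1 + 1 + 0 + 1 = 4 ≡ 0 (mod 2).
  s_3 = 1 + 0 + 0 + 0 + 1 + 1 + 0 + 1 = 4 ≡ 0 (mod 2).
  s_4 = 1 + 0 + 0 + 0 + 1 + 1 + 1 + 1 = 5 ≡ 1 (mod 2).
s = (0, 0, 0, 1)^T — this equals column 1 of H (binary 0001), so error is at position 1.
Correct: flip bit 1 of r = 110100001111101 to get c = 010100001111101.


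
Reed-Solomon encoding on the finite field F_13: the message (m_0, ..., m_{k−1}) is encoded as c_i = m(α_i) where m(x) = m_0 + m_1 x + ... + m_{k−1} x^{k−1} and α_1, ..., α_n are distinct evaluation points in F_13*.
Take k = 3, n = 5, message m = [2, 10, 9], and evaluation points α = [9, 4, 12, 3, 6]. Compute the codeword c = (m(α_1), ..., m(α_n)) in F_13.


c = [2, 4, 1, 9, 9]

Message polynomial: m(x) = 2 + 10·x + 9·x^2 (mod 13).
For each evaluation point α_i, compute m(α_i) mod 13:
  α_1 = 9: Horner steps 9 → 0 → 2, so m(9) = 2.
  α_2 = 4: Horner steps 9 → 7 → 4, so m(4) = 4.
  α_3 = 12: Horner steps 9 → 1 → 1, so m(12) = 1.
  α_4 = 3: Horner steps 9 → 11 → 9, so m(3) = 9.
  α_5 = 6: Horner steps 9 → 12 → 9, so m(6) = 9.
Codeword c = [2, 4, 1, 9, 9] ∈ F_13^5.


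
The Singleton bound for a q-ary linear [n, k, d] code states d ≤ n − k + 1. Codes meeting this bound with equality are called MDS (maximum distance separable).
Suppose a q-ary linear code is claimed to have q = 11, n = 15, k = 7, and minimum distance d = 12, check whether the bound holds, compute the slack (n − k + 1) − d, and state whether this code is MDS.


Singleton RHS = n − k + 1 = 9, slack = -3, bound violated (no such code; not MDS).

Singleton bound: d ≤ n − k + 1.
Here n = 15, k = 7, so n − k + 1 = 9.
Given d = 12, check d ≤ 9: NO.
Slack = (n − k + 1) − d = -3.
The slack is negative: d = 12 exceeds n − k + 1 = 9 by 3, so the Singleton bound is violated and no linear [15, 7, 12]_11 code can exist. In particular it is not MDS (MDS requires d = n − k + 1 exactly).
Description: the claimed parameters are [15, 7, 12]_11; such a code would be impossible (violates the Singleton bound).


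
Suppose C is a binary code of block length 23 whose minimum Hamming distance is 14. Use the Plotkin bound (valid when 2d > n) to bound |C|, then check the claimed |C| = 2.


Plotkin bound M ≤ 4; given |C| = 2 ≤ bound (satisfied).

Check applicability: 2d = 28, n = 23.
2d − n = 5 > 0, so Plotkin applies.
Compute d/(2d−n) = 14/5 ≈ 2.8000.
⌊d/(2d−n)⌋ = 2.
Plotkin bound: M ≤ 2·2 = 4.
Given |C| = 2, check: satisfied.
This |C| is below the Plotkin bound.


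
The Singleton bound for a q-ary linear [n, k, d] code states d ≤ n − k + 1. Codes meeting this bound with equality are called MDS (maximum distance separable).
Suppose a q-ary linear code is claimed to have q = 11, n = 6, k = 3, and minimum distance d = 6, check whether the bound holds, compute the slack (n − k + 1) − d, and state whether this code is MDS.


Singleton RHS = n − k + 1 = 4, slack = -2, bound violated (no such code; not MDS).

Singleton bound: d ≤ n − k + 1.
Here n = 6, k = 3, so n − k + 1 = 4.
Given d = 6, check d ≤ 4: NO.
Slack = (n − k + 1) − d = -2.
The slack is negative: d = 6 exceeds n − k + 1 = 4 by 2, so the Singleton bound is violated and no linear [6, 3, 6]_11 code can exist. In particular it is not MDS (MDS requires d = n − k + 1 exactly).
Description: the claimed parameters are [6, 3, 6]_11; such a code would be impossible (violates the Singleton bound).


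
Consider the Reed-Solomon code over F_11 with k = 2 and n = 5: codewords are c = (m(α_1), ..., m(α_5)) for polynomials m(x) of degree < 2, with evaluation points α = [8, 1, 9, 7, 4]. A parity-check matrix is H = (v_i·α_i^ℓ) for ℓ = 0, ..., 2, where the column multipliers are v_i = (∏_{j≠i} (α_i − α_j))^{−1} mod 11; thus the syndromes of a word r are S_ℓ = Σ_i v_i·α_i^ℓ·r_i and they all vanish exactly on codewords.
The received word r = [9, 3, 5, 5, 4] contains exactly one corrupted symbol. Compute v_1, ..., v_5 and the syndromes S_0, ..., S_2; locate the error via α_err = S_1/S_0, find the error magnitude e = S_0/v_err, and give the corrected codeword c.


S = (1, 9, 4), error at position 3, error magnitude e = 3, c = [9, 3, 2, 5, 4].

Step 1: column multipliers v_i = (∏_{j≠i}(α_i − α_j))^{−1} mod 11.
  i = 1 (α = 8): (8−1)(8−9)(8−7)(8−4) = 7·(−1)·1·4 = −28 ≡ 5, so v_1 = 5^{−1} = 9 (mod 11).
  i = 2 (α = 1): (1−8)(1−9)(1−7)(1−4) = (−7)·(−8)·(−6)·(−3) = 1008 ≡ 7, so v_2 = 7^{−1} = 8 (mod 11).
  i = 3 (α = 9): (9−8)(9−1)(9−7)(9−4) = 1·8·2·5 = 80 ≡ 3, so v_3 = 3^{−1} = 4 (mod 11).
  i = 4 (α = 7): (7−8)(7−1)(7−9)(7−4) = (−1)·6·(−2)·3 = 36 ≡ 3, so v_4 = 3^{−1} = 4 (mod 11).
  i = 5 (α = 4): (4−8)(4−1)(4−9)(4−7) = (−4)·3·(−5)·(−3) = −180 ≡ 7, so v_5 = 7^{−1} = 8 (mod 11).
  v = [9, 8, 4, 4, 8].
Step 2: syndromes of r = [9, 3, 5, 5, 4] (all sums mod 11).
  S_0 = Σ v_i r_i = 9·9 + 8·3 + 4·5 + 4·5 + 8·4 = 177 ≡ 1.
  S_1 = Σ v_i α_i r_i = 9·8·9 + 8·1·3 + 4·9·5 + 4·7·5 + 8·4·4 = 1120 ≡ 9.
  α_i^2 mod 11 = [9, 1, 4, 5, 5].
  S_2 = Σ v_i α_i^2 r_i = 9·9·9 + 8·1·3 + 4·4·5 + 4·5·5 + 8·5·4 = 1093 ≡ 4.
  S = (1, 9, 4) ≠ 0, so r is not a codeword (an error is present).
Step 3: locate the error. For a single error e at position i, S_ℓ = v_i·e·α_i^ℓ, so α_err = S_1/S_0.
  S_0^{−1} = 1^{−1} = 1 (mod 11), so α_err = 9·1 = 9 ≡ 9 = α_3. Error position i = 3.
  Consistency check: S_2/S_1 = 4·5 = 20 ≡ 9 = α_err ✓ (single-error assumption holds).
Step 4: error magnitude e = S_0/v_3 = S_0·∏_{j≠3}(α_3 − α_j) = 1·3 = 3 ≡ 3 (mod 11).
Step 5: correct position 3: c_3 = r_3 − e = 5 − 3 ≡ 2 (mod 11). Hence c = [9, 3, 2, 5, 4].
  Check: interpolating c through the α_i gives m(x) = 10 + 4·x (degree < 2) with m(α_i) = c_i for every i, so c is indeed a codeword.


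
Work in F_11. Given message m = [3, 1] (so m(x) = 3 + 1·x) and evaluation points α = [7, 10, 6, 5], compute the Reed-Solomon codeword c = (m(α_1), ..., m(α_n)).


c = [10, 2, 9, 8]

Message polynomial: m(x) = 3 + 1·x (mod 11).
For each evaluation point α_i, compute m(α_i) mod 11:
  α_1 = 7: Horner steps 1 → 10, so m(7) = 10.
  α_2 = 10: Horner steps 1 → 2, so m(10) = 2.
  α_3 = 6: Horner steps 1 → 9, so m(6) = 9.
  α_4 = 5: Horner steps 1 → 8, so m(5) = 8.
Codeword c = [10, 2, 9, 8] ∈ F_11^4.


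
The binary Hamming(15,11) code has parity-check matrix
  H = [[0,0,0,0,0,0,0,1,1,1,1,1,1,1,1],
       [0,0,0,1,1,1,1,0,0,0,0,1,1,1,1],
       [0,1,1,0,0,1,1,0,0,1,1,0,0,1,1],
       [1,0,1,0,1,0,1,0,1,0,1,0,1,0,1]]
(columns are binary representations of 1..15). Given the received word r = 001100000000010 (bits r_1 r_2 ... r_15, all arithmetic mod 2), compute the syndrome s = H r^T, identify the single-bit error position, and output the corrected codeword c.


s = (1, 0, 0, 1)^T, error position = 9, corrected codeword c = 001100001000010

Compute s = H r^T mod 2 one row at a time:
  s_1 = 0 + 0 + 0 + 0 + 0 + 0 + 1 + 0 = 1 ≡ 1 (mod 2).
  s_2 = 1 + 0 + 0 + 0 + 0 + 0 + 1 + 0 = 2 ≡ 0 (mod 2).
  s_3 = 0 + 1 + 0 + 0 + 0 + 0 + 1 + 0 = 2 ≡ 0 (mod 2).
  s_4 = 0 + 1 + 0 + 0 + 0 + 0 + 0 + 0 = 1 ≡ 1 (mod 2).
s = (1, 0, 0, 1)^T — this equals column 9 of H (binary 1001), so error is at position 9.
Correct: flip bit 9 of r = 001100000000010 to get c = 001100001000010.


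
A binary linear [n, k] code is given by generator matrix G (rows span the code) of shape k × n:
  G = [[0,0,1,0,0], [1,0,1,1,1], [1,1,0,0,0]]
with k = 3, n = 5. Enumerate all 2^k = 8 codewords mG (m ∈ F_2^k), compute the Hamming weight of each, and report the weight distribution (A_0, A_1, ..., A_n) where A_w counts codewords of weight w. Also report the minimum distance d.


Weight distribution: A_0 = 1, A_1 = 1, A_2 = 1, A_3 = 3, A_4 = 2. Minimum distance d = 1.

Enumerate all 2^3 = 8 messages m ∈ F_2^3.
For each, compute codeword c = mG in F_2^5, then tally its weight.
  m = 000 → c = 00000, weight = 0.
  m = 100 → c = 00100, weight = 1.
  m = 010 → c = 10111, weight = 4.
  m = 110 → c = 10011, weight = 3.
  m = 001 → c = 11000, weight = 2.
  m = 101 → c = 11100, weight = 3.
  m = 011 → c = 01111, weight = 4.
  m = 111 → c = 01011, weight = 3.
Tally weights:
  weight 0: 1 codewords.
  weight 1: 1 codewords.
  weight 2: 1 codewords.
  weight 3: 3 codewords.
  weight 4: 2 codewords.
Minimum distance d = smallest w > 0 with A_w > 0 = 1.
Sanity: Σ A_w = 8 = 2^3 = 8 ✓.


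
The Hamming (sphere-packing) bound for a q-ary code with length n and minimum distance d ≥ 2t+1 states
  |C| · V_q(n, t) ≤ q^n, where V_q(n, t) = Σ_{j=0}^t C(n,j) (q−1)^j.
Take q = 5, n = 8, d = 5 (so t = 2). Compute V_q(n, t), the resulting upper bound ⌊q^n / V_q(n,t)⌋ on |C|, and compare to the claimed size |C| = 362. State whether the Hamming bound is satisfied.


V_q(n, t) = 481, q^n = 390625, Hamming bound = 812, |C| = 362 ≤ bound (satisfied).

Step 1: Compute V_q(n, t) = Σ_{j=0}^2 C(n, j) (q−1)^j.
  j = 0: C(8,0)·(4)^0 = 1·1 = 1.
  j = 1: C(8,1)·(4)^1 = 8·4 = 32.
  j = 2: C(8,2)·(4)^2 = 28·16 = 448.
  V_q(n, t) = 1 + 32 + 448 = 481.
Step 2: q^n = 5^8 = 390625.
Step 3: Hamming bound ⌊q^n / V_q(n,t)⌋ = ⌊390625/481⌋ = 812.
Step 4: Compare |C| = 362 to 812: satisfied.
The claimed |C| lies below the Hamming bound.


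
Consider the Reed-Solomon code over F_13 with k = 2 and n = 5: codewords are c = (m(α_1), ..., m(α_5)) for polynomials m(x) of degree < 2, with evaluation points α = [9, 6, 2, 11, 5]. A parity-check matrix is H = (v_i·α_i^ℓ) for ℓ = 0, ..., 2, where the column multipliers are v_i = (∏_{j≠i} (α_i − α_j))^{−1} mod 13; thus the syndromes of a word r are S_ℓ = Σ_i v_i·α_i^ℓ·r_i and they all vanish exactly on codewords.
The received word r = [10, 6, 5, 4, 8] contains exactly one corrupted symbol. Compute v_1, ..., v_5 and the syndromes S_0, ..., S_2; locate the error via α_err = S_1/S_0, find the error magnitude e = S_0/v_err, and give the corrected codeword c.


S = (2, 10, 11), error at position 5, error magnitude e = 12, c = [10, 6, 5, 4, 9].

Step 1: column multipliers v_i = (∏_{j≠i}(α_i − α_j))^{−1} mod 13.
  i = 1 (α = 9): (9−6)(9−2)(9−11)(9−5) = 3·7·(−2)·4 = −168 ≡ 1, so v_1 = 1^{−1} = 1 (mod 13).
  i = 2 (α = 6): (6−9)(6−2)(6−11)(6−5) = (−3)·4·(−5)·1 = 60 ≡ 8, so v_2 = 8^{−1} = 5 (mod 13).
  i = 3 (α = 2): (2−9)(2−6)(2−11)(2−5) = (−7)·(−4)·(−9)·(−3) = 756 ≡ 2, so v_3 = 2^{−1} = 7 (mod 13).
  i = 4 (α = 11): (11−9)(11−6)(11−2)(11−5) = 2·5·9·6 = 540 ≡ 7, so v_4 = 7^{−1} = 2 (mod 13).
  i = 5 (α = 5): (5−9)(5−6)(5−2)(5−11) = (−4)·(−1)·3·(−6) = −72 ≡ 6, so v_5 = 6^{−1} = 11 (mod 13).
  v = [1, 5, 7, 2, 11].
Step 2: syndromes of r = [10, 6, 5, 4, 8] (all sums mod 13).
  S_0 = Σ v_i r_i = 1·10 + 5·6 + 7·5 + 2·4 + 11·8 = 171 ≡ 2.
  S_1 = Σ v_i α_i r_i = 1·9·10 + 5·6·6 + 7·2·5 + 2·11·4 + 11·5·8 = 868 ≡ 10.
  α_i^2 mod 13 = [3, 10, 4, 4, 12].
  S_2 = Σ v_i α_i^2 r_i = 1·3·10 + 5·10·6 + 7·4·5 + 2·4·4 + 11·12·8 = 1558 ≡ 11.
  S = (2, 10, 11) ≠ 0, so r is not a codeword (an error is present).
Step 3: locate the error. For a single error e at position i, S_ℓ = v_i·e·α_i^ℓ, so α_err = S_1/S_0.
  S_0^{−1} = 2^{−1} = 7 (mod 13), so α_err = 10·7 = 70 ≡ 5 = α_5. Error position i = 5.
  Consistency check: S_2/S_1 = 11·4 = 44 ≡ 5 = α_err ✓ (single-error assumption holds).
Step 4: error magnitude e = S_0/v_5 = S_0·∏_{j≠5}(α_5 − α_j) = 2·6 = 12 ≡ 12 (mod 13).
Step 5: correct position 5: c_5 = r_5 − e = 8 − 12 ≡ 9 (mod 13). Hence c = [10, 6, 5, 4, 9].
  Check: interpolating c through the α_i gives m(x) = 11 + 10·x (degree < 2) with m(α_i) = c_i for every i, so c is indeed a codeword.


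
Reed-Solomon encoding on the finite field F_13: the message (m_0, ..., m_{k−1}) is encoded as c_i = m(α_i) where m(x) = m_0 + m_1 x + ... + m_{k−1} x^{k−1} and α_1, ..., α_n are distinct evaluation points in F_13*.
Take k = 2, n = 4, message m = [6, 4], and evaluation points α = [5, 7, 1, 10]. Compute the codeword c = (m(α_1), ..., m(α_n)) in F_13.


c = [0, 8, 10, 7]

Message polynomial: m(x) = 6 + 4·x (mod 13).
For each evaluation point α_i, compute m(α_i) mod 13:
  α_1 = 5: Horner steps 4 → 0, so m(5) = 0.
  α_2 = 7: Horner steps 4 → 8, so m(7) = 8.
  α_3 = 1: Horner steps 4 → 10, so m(1) = 10.
  α_4 = 10: Horner steps 4 → 7, so m(10) = 7.
Codeword c = [0, 8, 10, 7] ∈ F_13^4.


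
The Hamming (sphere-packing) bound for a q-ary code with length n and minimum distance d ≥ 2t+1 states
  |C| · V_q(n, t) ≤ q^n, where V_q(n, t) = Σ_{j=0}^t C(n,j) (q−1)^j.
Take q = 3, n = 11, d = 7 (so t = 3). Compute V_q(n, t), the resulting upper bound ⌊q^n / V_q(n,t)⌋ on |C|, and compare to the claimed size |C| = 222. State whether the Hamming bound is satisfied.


V_q(n, t) = 1563, q^n = 177147, Hamming bound = 113, |C| = 222 > bound (violated).

Step 1: Compute V_q(n, t) = Σ_{j=0}^3 C(n, j) (q−1)^j.
  j = 0: C(11,0)·(2)^0 = 1·1 = 1.
  j = 1: C(11,1)·(2)^1 = 11·2 = 22.
  j = 2: C(11,2)·(2)^2 = 55·4 = 220.
  j = 3: C(11,3)·(2)^3 = 165·8 = 1320.
  V_q(n, t) = 1 + 22 + 220 + 1320 = 1563.
Step 2: q^n = 3^11 = 177147.
Step 3: Hamming bound ⌊q^n / V_q(n,t)⌋ = ⌊177147/1563⌋ = 113.
Step 4: Compare |C| = 222 to 113: violated.
The claimed |C| lies above the Hamming bound, so no 3-ary code of length 11 with d ≥ 7 can have 222 codewords.


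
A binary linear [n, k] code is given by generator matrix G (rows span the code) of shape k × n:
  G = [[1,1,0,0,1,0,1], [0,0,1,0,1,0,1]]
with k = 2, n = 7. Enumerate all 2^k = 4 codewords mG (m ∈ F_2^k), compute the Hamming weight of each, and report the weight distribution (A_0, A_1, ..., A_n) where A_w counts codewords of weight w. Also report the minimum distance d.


Weight distribution: A_0 = 1, A_3 = 2, A_4 = 1. Minimum distance d = 3.

Enumerate all 2^2 = 4 messages m ∈ F_2^2.
For each, compute codeword c = mG in F_2^7, then tally its weight.
  m = 00 → c = 0000000, weight = 0.
  m = 10 → c = 1100101, weight = 4.
  m = 01 → c = 0010101, weight = 3.
  m = 11 → c = 1110000, weight = 3.
Tally weights:
  weight 0: 1 codewords.
  weight 3: 2 codewords.
  weight 4: 1 codewords.
Minimum distance d = smallest w > 0 with A_w > 0 = 3.
Sanity: Σ A_w = 4 = 2^2 = 4 ✓.


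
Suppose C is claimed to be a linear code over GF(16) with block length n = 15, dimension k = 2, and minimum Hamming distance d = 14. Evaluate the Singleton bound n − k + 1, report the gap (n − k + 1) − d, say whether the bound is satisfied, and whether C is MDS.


Singleton RHS = n − k + 1 = 14, slack = 0, bound satisfied, MDS.

Singleton bound: d ≤ n − k + 1.
Here n = 15, k = 2, so n − k + 1 = 14.
Given d = 14, check d ≤ 14: YES.
Slack = (n − k + 1) − d = 0.
The code is MDS (slack = 0).
Description: the claimed parameters are [15, 2, 14]_16; such a code would be MDS (meets Singleton bound).


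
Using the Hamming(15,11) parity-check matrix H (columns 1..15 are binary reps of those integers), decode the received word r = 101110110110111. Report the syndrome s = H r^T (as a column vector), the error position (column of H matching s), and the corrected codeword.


s = (0, 0, 0, 1)^T, error position = 1, corrected codeword c = 001110110110111

Compute s = H r^T mod 2 one row at a time:
  s_1 = 1 + 0 + 1 + 1 + 0 + 1 + 1 + 1 = 6 ≡ 0 (mod 2).
  s_2 = 1 + 1 + 0 + 1 + 0 + 1 + 1 + 1 = 6 ≡ 0 (mod 2).
  s_3 = 0 + 1 + 0 + 1 + 1 + 1 + 1 + 1 = 6 ≡ 0 (mod 2).
  s_4 = 1 + 1 + 1 + 1 + 0 + 1 + 1 + 1 = 7 ≡ 1 (mod 2).
s = (0, 0, 0, 1)^T — this equals column 1 of H (binary 0001), so error is at position 1.
Correct: flip bit 1 of r = 101110110110111 to get c = 001110110110111.


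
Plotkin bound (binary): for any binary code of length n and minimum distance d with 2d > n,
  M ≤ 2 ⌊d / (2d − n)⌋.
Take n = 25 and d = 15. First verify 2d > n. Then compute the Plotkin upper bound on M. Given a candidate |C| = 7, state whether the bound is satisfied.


Plotkin bound M ≤ 6; given |C| = 7 > bound (violated).

Check applicability: 2d = 30, n = 25.
2d − n = 5 > 0, so Plotkin applies.
Compute d/(2d−n) = 15/5 ≈ 3.0000.
⌊d/(2d−n)⌋ = 3.
Plotkin bound: M ≤ 2·3 = 6.
Given |C| = 7, check: VIOLATED.
This |C| is above the Plotkin bound, so no binary code with n = 25, d = 15 and 7 codewords exists.


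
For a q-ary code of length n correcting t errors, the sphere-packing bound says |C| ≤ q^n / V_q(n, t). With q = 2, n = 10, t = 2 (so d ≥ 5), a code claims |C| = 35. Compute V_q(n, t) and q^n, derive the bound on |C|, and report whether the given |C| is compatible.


V_q(n, t) = 56, q^n = 1024, Hamming bound = 18, |C| = 35 > bound (violated).

Step 1: Compute V_q(n, t) = Σ_{j=0}^2 C(n, j) (q−1)^j.
  j = 0: C(10,0)·(1)^0 = 1·1 = 1.
  j = 1: C(10,1)·(1)^1 = 10·1 = 10.
  j = 2: C(10,2)·(1)^2 = 45·1 = 45.
  V_q(n, t) = 1 + 10 + 45 = 56.
Step 2: q^n = 2^10 = 1024.
Step 3: Hamming bound ⌊q^n / V_q(n,t)⌋ = ⌊1024/56⌋ = 18.
Step 4: Compare |C| = 35 to 18: violated.
The claimed |C| lies above the Hamming bound, so no 2-ary code of length 10 with d ≥ 5 can have 35 codewords.


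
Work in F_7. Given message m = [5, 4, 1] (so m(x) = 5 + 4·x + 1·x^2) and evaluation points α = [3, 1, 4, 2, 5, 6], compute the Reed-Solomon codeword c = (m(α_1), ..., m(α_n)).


c = [5, 3, 2, 3, 1, 2]

Message polynomial: m(x) = 5 + 4·x + 1·x^2 (mod 7).
For each evaluation point α_i, compute m(α_i) mod 7:
  α_1 = 3: Horner steps 1 → 0 → 5, so m(3) = 5.
  α_2 = 1: Horner steps 1 → 5 → 3, so m(1) = 3.
  α_3 = 4: Horner steps 1 → 1 → 2, so m(4) = 2.
  α_4 = 2: Horner steps 1 → 6 → 3, so m(2) = 3.
  α_5 = 5: Horner steps 1 → 2 → 1, so m(5) = 1.
  α_6 = 6: Horner steps 1 → 3 → 2, so m(6) = 2.
Codeword c = [5, 3, 2, 3, 1, 2] ∈ F_7^6.


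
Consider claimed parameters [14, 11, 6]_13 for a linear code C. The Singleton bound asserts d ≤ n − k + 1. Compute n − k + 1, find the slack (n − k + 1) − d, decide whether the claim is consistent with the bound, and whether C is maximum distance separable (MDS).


Singleton RHS = n − k + 1 = 4, slack = -2, bound violated (no such code; not MDS).

Singleton bound: d ≤ n − k + 1.
Here n = 14, k = 11, so n − k + 1 = 4.
Given d = 6, check d ≤ 4: NO.
Slack = (n − k + 1) − d = -2.
The slack is negative: d = 6 exceeds n − k + 1 = 4 by 2, so the Singleton bound is violated and no linear [14, 11, 6]_13 code can exist. In particular it is not MDS (MDS requires d = n − k + 1 exactly).
Description: the claimed parameters are [14, 11, 6]_13; such a code would be impossible (violates the Singleton bound).


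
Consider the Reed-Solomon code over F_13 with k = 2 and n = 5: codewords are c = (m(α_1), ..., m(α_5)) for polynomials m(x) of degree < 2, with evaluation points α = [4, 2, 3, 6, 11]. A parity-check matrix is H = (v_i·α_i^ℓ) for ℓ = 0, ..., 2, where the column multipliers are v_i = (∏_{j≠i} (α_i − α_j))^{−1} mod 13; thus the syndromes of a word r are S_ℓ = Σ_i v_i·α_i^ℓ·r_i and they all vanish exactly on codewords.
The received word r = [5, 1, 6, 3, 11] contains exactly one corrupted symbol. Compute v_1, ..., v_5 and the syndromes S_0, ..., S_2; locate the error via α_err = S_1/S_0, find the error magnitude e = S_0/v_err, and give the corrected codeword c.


S = (1, 2, 4), error at position 2, error magnitude e = 7, c = [5, 7, 6, 3, 11].

Step 1: column multipliers v_i = (∏_{j≠i}(α_i − α_j))^{−1} mod 13.
  i = 1 (α = 4): (4−2)(4−3)(4−6)(4−11) = 2·1·(−2)·(−7) = 28 ≡ 2, so v_1 = 2^{−1} = 7 (mod 13).
  i = 2 (α = 2): (2−4)(2−3)(2−6)(2−11) = (−2)·(−1)·(−4)·(−9) = 72 ≡ 7, so v_2 = 7^{−1} = 2 (mod 13).
  i = 3 (α = 3): (3−4)(3−2)(3−6)(3−11) = (−1)·1·(−3)·(−8) = −24 ≡ 2, so v_3 = 2^{−1} = 7 (mod 13).
  i = 4 (α = 6): (6−4)(6−2)(6−3)(6−11) = 2·4·3·(−5) = −120 ≡ 10, so v_4 = 10^{−1} = 4 (mod 13).
  i = 5 (α = 11): (11−4)(11−2)(11−3)(11−6) = 7·9·8·5 = 2520 ≡ 11, so v_5 = 11^{−1} = 6 (mod 13).
  v = [7, 2, 7, 4, 6].
Step 2: syndromes of r = [5, 1, 6, 3, 11] (all sums mod 13).
  S_0 = Σ v_i r_i = 7·5 + 2·1 + 7·6 + 4·3 + 6·11 = 157 ≡ 1.
  S_1 = Σ v_i α_i r_i = 7·4·5 + 2·2·1 + 7·3·6 + 4·6·3 + 6·11·11 = 1068 ≡ 2.
  α_i^2 mod 13 = [3, 4, 9, 10, 4].
  S_2 = Σ v_i α_i^2 r_i = 7·3·5 + 2·4·1 + 7·9·6 + 4·10·3 + 6·4·11 = 875 ≡ 4.
  S = (1, 2, 4) ≠ 0, so r is not a codeword (an error is present).
Step 3: locate the error. For a single error e at position i, S_ℓ = v_i·e·α_i^ℓ, so α_err = S_1/S_0.
  S_0^{−1} = 1^{−1} = 1 (mod 13), so α_err = 2·1 = 2 ≡ 2 = α_2. Error position i = 2.
  Consistency check: S_2/S_1 = 4·7 = 28 ≡ 2 = α_err ✓ (single-error assumption holds).
Step 4: error magnitude e = S_0/v_2 = S_0·∏_{j≠2}(α_2 − α_j) = 1·7 = 7 ≡ 7 (mod 13).
Step 5: correct position 2: c_2 = r_2 − e = 1 − 7 ≡ 7 (mod 13). Hence c = [5, 7, 6, 3, 11].
  Check: interpolating c through the α_i gives m(x) = 9 + 12·x (degree < 2) with m(α_i) = c_i for every i, so c is indeed a codeword.


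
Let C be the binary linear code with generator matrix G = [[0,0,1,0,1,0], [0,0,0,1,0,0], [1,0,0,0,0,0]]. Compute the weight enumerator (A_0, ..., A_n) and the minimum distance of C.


Weight distribution: A_0 = 1, A_1 = 2, A_2 = 2, A_3 = 2, A_4 = 1. Minimum distance d = 1.

Enumerate all 2^3 = 8 messages m ∈ F_2^3.
For each, compute codeword c = mG in F_2^6, then tally its weight.
  m = 000 → c = 000000, weight = 0.
  m = 100 → c = 001010, weight = 2.
  m = 010 → c = 000100, weight = 1.
  m = 110 → c = 001110, weight = 3.
  m = 001 → c = 100000, weight = 1.
  m = 101 → c = 101010, weight = 3.
  m = 011 → c = 100100, weight = 2.
  m = 111 → c = 101110, weight = 4.
Tally weights:
  weight 0: 1 codewords.
  weight 1: 2 codewords.
  weight 2: 2 codewords.
  weight 3: 2 codewords.
  weight 4: 1 codewords.
Minimum distance d = smallest w > 0 with A_w > 0 = 1.
Sanity: Σ A_w = 8 = 2^3 = 8 ✓.


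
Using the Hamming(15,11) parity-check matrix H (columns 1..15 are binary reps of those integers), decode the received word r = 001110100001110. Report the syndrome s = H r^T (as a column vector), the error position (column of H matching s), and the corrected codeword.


s = (1, 0, 1, 0)^T, error position = 10, corrected codeword c = 001110100101110

Compute s = H r^T mod 2 one row at a time:
  s_1 = 0 + 0 + 0 + 0 + 1 + 1 + 1 + 0 = 3 ≡ 1 (mod 2).
  s_2 = 1 + 1 + 0 + 1 + 1 + 1 + 1 + 0 = 6 ≡ 0 (mod 2).
  s_3 = 0 + 1 + 0 + 1 + 0 + 0 + 1 + 0 = 3 ≡ 1 (mod 2).
  s_4 = 0 + 1 + 1 + 1 + 0 + 0 + 1 + 0 = 4 ≡ 0 (mod 2).
s = (1, 0, 1, 0)^T — this equals column 10 of H (binary 1010), so error is at position 10.
Correct: flip bit 10 of r = 001110100001110 to get c = 001110100101110.


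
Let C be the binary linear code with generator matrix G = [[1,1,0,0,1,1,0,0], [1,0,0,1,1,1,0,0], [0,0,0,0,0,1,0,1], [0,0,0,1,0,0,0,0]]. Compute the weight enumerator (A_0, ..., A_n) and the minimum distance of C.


Weight distribution: A_0 = 1, A_1 = 2, A_2 = 2, A_3 = 4, A_4 = 5, A_5 = 2. Minimum distance d = 1.

Enumerate all 2^4 = 16 messages m ∈ F_2^4.
For each, compute codeword c = mG in F_2^8, then tally its weight.
  m = 0000 → c = 00000000, weight = 0.
  m = 1000 → c = 11001100, weight = 4.
  m = 0100 → c = 10011100, weight = 4.
  m = 1100 → c = 01010000, weight = 2.
  m = 0010 → c = 00000101, weight = 2.
  m = 1010 → c = 11001001, weight = 4.
  m = 0110 → c = 10011001, weight = 4.
  m = 1110 → c = 01010101, weight = 4.
  m = 0001 → c = 00010000, weight = 1.
  m = 1001 → c = 11011100, weight = 5.
  m = 0101 → c = 10001100, weight = 3.
  m = 1101 → c = 01000000, weight = 1.
  m = 0011 → c = 00010101, weight = 3.
  m = 1011 → c = 11011001, weight = 5.
  m = 0111 → c = 10001001, weight = 3.
  m = 1111 → c = 01000101, weight = 3.
Tally weights:
  weight 0: 1 codewords.
  weight 1: 2 codewords.
  weight 2: 2 codewords.
  weight 3: 4 codewords.
  weight 4: 5 codewords.
  weight 5: 2 codewords.
Minimum distance d = smallest w > 0 with A_w > 0 = 1.
Sanity: Σ A_w = 16 = 2^4 = 16 ✓.


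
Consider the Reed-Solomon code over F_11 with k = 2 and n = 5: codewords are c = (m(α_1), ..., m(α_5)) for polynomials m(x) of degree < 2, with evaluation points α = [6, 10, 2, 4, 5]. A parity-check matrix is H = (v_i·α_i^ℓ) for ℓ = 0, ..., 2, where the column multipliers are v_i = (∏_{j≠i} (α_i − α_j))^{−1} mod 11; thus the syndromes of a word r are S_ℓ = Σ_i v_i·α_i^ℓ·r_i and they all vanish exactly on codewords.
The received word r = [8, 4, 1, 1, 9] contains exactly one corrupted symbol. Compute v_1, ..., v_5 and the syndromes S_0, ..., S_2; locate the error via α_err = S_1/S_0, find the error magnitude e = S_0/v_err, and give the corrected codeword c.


S = (10, 7, 6), error at position 4, error magnitude e = 2, c = [8, 4, 1, 10, 9].

Step 1: column multipliers v_i = (∏_{j≠i}(α_i − α_j))^{−1} mod 11.
  i = 1 (α = 6): (6−10)(6−2)(6−4)(6−5) = (−4)·4·2·1 = −32 ≡ 1, so v_1 = 1^{−1} = 1 (mod 11).
  i = 2 (α = 10): (10−6)(10−2)(10−4)(10−5) = 4·8·6·5 = 960 ≡ 3, so v_2 = 3^{−1} = 4 (mod 11).
  i = 3 (α = 2): (2−6)(2−10)(2−4)(2−5) = (−4)·(−8)·(−2)·(−3) = 192 ≡ 5, so v_3 = 5^{−1} = 9 (mod 11).
  i = 4 (α = 4): (4−6)(4−10)(4−2)(4−5) = (−2)·(−6)·2·(−1) = −24 ≡ 9, so v_4 = 9^{−1} = 5 (mod 11).
  i = 5 (α = 5): (5−6)(5−10)(5−2)(5−4) = (−1)·(−5)·3·1 = 15 ≡ 4, so v_5 = 4^{−1} = 3 (mod 11).
  v = [1, 4, 9, 5, 3].
Step 2: syndromes of r = [8, 4, 1, 1, 9] (all sums mod 11).
  S_0 = Σ v_i r_i = 1·8 + 4·4 + 9·1 + 5·1 + 3·9 = 65 ≡ 10.
  S_1 = Σ v_i α_i r_i = 1·6·8 + 4·10·4 + 9·2·1 + 5·4·1 + 3·5·9 = 381 ≡ 7.
  α_i^2 mod 11 = [3, 1, 4, 5, 3].
  S_2 = Σ v_i α_i^2 r_i = 1·3·8 + 4·1·4 + 9·4·1 + 5·5·1 + 3·3·9 = 182 ≡ 6.
  S = (10, 7, 6) ≠ 0, so r is not a codeword (an error is present).
Step 3: locate the error. For a single error e at position i, S_ℓ = v_i·e·α_i^ℓ, so α_err = S_1/S_0.
  S_0^{−1} = 10^{−1} = 10 (mod 11), so α_err = 7·10 = 70 ≡ 4 = α_4. Error position i = 4.
  Consistency check: S_2/S_1 = 6·8 = 48 ≡ 4 = α_err ✓ (single-error assumption holds).
Step 4: error magnitude e = S_0/v_4 = S_0·∏_{j≠4}(α_4 − α_j) = 10·9 = 90 ≡ 2 (mod 11).
Step 5: correct position 4: c_4 = r_4 − e = 1 − 2 ≡ 10 (mod 11). Hence c = [8, 4, 1, 10, 9].
  Check: interpolating c through the α_i gives m(x) = 3 + 10·x (degree < 2) with m(α_i) = c_i for every i, so c is indeed a codeword.


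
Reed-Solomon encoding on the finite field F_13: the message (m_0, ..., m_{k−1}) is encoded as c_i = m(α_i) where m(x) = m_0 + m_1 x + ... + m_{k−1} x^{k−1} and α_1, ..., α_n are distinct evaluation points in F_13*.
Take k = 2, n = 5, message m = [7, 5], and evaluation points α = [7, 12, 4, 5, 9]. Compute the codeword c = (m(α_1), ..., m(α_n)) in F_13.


c = [3, 2, 1, 6, 0]

Message polynomial: m(x) = 7 + 5·x (mod 13).
For each evaluation point α_i, compute m(α_i) mod 13:
  α_1 = 7: Horner steps 5 → 3, so m(7) = 3.
  α_2 = 12: Horner steps 5 → 2, so m(12) = 2.
  α_3 = 4: Horner steps 5 → 1, so m(4) = 1.
  α_4 = 5: Horner steps 5 → 6, so m(5) = 6.
  α_5 = 9: Horner steps 5 → 0, so m(9) = 0.
Codeword c = [3, 2, 1, 6, 0] ∈ F_13^5.


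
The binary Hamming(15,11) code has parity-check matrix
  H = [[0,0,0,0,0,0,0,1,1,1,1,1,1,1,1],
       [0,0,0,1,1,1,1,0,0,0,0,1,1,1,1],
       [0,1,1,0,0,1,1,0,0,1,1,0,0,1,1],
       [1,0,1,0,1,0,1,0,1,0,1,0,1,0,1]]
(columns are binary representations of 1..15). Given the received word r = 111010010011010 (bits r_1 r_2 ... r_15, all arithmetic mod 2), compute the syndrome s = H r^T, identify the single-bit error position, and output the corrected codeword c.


s = (0, 1, 0, 0)^T, error position = 4, corrected codeword c = 111110010011010

Compute s = H r^T mod 2 one row at a time:
  s_1 = 1 + 0 + 0 + 1 + 1 + 0 + 1 + 0 = 4 ≡ 0 (mod 2).
  s_2 = 0 + 1 + 0 + 0 + 1 + 0 + 1 + 0 = 3 ≡ 1 (mod 2).
  s_3 = 1 + 1 + 0 + 0 + 0 + 1 + 1 + 0 = 4 ≡ 0 (mod 2).
  s_4 = 1 + 1 + 1 + 0 + 0 + 1 + 0 + 0 = 4 ≡ 0 (mod 2).
s = (0, 1, 0, 0)^T — this equals column 4 of H (binary 0100), so error is at position 4.
Correct: flip bit 4 of r = 111010010011010 to get c = 111110010011010.
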